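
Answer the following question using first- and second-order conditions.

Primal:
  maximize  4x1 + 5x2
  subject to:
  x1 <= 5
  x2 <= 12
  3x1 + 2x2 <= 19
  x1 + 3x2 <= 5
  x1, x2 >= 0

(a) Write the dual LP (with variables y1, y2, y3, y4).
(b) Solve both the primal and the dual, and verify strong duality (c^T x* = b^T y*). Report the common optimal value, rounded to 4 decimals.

The standard primal-dual pair for 'max c^T x s.t. A x <= b, x >= 0' is:
  Dual:  min b^T y  s.t.  A^T y >= c,  y >= 0.

So the dual LP is:
  minimize  5y1 + 12y2 + 19y3 + 5y4
  subject to:
    y1 + 3y3 + y4 >= 4
    y2 + 2y3 + 3y4 >= 5
    y1, y2, y3, y4 >= 0

Solving the primal: x* = (5, 0).
  primal value c^T x* = 20.
Solving the dual: y* = (2.3333, 0, 0, 1.6667).
  dual value b^T y* = 20.
Strong duality: c^T x* = b^T y*. Confirmed.

20


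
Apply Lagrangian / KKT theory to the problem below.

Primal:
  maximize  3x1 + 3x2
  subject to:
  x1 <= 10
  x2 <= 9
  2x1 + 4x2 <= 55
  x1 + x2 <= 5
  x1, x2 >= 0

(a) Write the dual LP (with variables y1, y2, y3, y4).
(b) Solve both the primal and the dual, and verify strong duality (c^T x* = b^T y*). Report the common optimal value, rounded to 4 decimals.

The standard primal-dual pair for 'max c^T x s.t. A x <= b, x >= 0' is:
  Dual:  min b^T y  s.t.  A^T y >= c,  y >= 0.

So the dual LP is:
  minimize  10y1 + 9y2 + 55y3 + 5y4
  subject to:
    y1 + 2y3 + y4 >= 3
    y2 + 4y3 + y4 >= 3
    y1, y2, y3, y4 >= 0

Solving the primal: x* = (5, 0).
  primal value c^T x* = 15.
Solving the dual: y* = (0, 0, 0, 3).
  dual value b^T y* = 15.
Strong duality: c^T x* = b^T y*. Confirmed.

15


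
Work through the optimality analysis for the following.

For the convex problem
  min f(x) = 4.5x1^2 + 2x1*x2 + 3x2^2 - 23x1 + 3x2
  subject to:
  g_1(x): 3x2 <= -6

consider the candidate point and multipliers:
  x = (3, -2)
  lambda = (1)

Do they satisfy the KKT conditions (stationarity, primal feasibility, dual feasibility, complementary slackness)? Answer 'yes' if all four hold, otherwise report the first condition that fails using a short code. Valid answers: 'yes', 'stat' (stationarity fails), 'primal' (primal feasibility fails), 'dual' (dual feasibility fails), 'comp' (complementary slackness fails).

Gradient of f: grad f(x) = Q x + c = (0, -3)
Constraint values g_i(x) = a_i^T x - b_i:
  g_1((3, -2)) = 0
Stationarity residual: grad f(x) + sum_i lambda_i a_i = (0, 0)
  -> stationarity OK
Primal feasibility (all g_i <= 0): OK
Dual feasibility (all lambda_i >= 0): OK
Complementary slackness (lambda_i * g_i(x) = 0 for all i): OK

Verdict: yes, KKT holds.

yes


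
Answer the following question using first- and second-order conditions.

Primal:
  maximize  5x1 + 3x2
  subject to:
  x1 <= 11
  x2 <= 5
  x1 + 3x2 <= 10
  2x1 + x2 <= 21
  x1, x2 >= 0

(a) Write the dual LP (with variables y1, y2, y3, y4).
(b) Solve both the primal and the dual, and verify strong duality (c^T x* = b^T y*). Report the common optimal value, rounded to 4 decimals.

The standard primal-dual pair for 'max c^T x s.t. A x <= b, x >= 0' is:
  Dual:  min b^T y  s.t.  A^T y >= c,  y >= 0.

So the dual LP is:
  minimize  11y1 + 5y2 + 10y3 + 21y4
  subject to:
    y1 + y3 + 2y4 >= 5
    y2 + 3y3 + y4 >= 3
    y1, y2, y3, y4 >= 0

Solving the primal: x* = (10, 0).
  primal value c^T x* = 50.
Solving the dual: y* = (0, 0, 5, 0).
  dual value b^T y* = 50.
Strong duality: c^T x* = b^T y*. Confirmed.

50


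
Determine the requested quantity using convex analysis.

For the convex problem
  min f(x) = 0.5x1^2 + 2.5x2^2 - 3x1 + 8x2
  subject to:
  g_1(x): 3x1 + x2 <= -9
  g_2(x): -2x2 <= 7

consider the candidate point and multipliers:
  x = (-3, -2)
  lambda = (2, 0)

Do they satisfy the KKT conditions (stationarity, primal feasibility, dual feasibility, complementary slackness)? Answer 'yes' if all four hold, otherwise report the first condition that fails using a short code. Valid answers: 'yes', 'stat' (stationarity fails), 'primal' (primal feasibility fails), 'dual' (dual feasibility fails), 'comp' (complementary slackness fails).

Gradient of f: grad f(x) = Q x + c = (-6, -2)
Constraint values g_i(x) = a_i^T x - b_i:
  g_1((-3, -2)) = -2
  g_2((-3, -2)) = -3
Stationarity residual: grad f(x) + sum_i lambda_i a_i = (0, 0)
  -> stationarity OK
Primal feasibility (all g_i <= 0): OK
Dual feasibility (all lambda_i >= 0): OK
Complementary slackness (lambda_i * g_i(x) = 0 for all i): FAILS

Verdict: the first failing condition is complementary_slackness -> comp.

comp


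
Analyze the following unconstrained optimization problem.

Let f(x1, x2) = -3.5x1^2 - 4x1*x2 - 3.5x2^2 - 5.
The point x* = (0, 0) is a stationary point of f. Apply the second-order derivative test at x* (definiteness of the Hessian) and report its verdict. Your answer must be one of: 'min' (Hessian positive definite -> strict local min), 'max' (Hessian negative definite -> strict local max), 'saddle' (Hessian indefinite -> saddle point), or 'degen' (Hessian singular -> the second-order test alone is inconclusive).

Compute the Hessian H = grad^2 f:
  H = [[-7, -4], [-4, -7]]
Verify stationarity: grad f(x*) = H x* + g = (0, 0).
Eigenvalues of H: -11, -3.
Both eigenvalues < 0, so H is negative definite -> x* is a strict local max.

max


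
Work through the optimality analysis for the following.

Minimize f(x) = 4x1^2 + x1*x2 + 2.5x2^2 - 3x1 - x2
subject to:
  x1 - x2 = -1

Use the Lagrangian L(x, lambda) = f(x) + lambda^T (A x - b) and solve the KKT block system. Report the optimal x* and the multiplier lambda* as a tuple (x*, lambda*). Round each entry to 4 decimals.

Form the Lagrangian:
  L(x, lambda) = (1/2) x^T Q x + c^T x + lambda^T (A x - b)
Stationarity (grad_x L = 0): Q x + c + A^T lambda = 0.
Primal feasibility: A x = b.

This gives the KKT block system:
  [ Q   A^T ] [ x     ]   [-c ]
  [ A    0  ] [ lambda ] = [ b ]

Solving the linear system:
  x*      = (-0.1333, 0.8667)
  lambda* = (3.2)
  f(x*)   = 1.3667

x* = (-0.1333, 0.8667), lambda* = (3.2)


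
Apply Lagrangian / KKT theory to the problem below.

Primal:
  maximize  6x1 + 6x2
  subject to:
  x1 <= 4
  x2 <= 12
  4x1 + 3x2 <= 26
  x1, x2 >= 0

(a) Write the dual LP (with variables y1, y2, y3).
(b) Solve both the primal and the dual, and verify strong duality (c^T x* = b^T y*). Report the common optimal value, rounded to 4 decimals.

The standard primal-dual pair for 'max c^T x s.t. A x <= b, x >= 0' is:
  Dual:  min b^T y  s.t.  A^T y >= c,  y >= 0.

So the dual LP is:
  minimize  4y1 + 12y2 + 26y3
  subject to:
    y1 + 4y3 >= 6
    y2 + 3y3 >= 6
    y1, y2, y3 >= 0

Solving the primal: x* = (0, 8.6667).
  primal value c^T x* = 52.
Solving the dual: y* = (0, 0, 2).
  dual value b^T y* = 52.
Strong duality: c^T x* = b^T y*. Confirmed.

52


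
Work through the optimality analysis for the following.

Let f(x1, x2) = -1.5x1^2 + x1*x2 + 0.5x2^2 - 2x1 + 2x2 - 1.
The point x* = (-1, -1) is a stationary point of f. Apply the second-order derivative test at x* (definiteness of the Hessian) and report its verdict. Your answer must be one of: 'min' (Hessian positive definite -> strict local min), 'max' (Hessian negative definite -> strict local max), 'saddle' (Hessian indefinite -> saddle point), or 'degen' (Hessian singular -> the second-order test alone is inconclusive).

Compute the Hessian H = grad^2 f:
  H = [[-3, 1], [1, 1]]
Verify stationarity: grad f(x*) = H x* + g = (0, 0).
Eigenvalues of H: -3.2361, 1.2361.
Eigenvalues have mixed signs, so H is indefinite -> x* is a saddle point.

saddle


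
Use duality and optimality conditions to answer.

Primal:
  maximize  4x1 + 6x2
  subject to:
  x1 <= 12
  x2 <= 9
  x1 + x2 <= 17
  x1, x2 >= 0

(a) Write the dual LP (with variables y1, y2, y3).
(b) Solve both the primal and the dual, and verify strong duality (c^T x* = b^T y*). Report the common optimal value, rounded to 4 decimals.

The standard primal-dual pair for 'max c^T x s.t. A x <= b, x >= 0' is:
  Dual:  min b^T y  s.t.  A^T y >= c,  y >= 0.

So the dual LP is:
  minimize  12y1 + 9y2 + 17y3
  subject to:
    y1 + y3 >= 4
    y2 + y3 >= 6
    y1, y2, y3 >= 0

Solving the primal: x* = (8, 9).
  primal value c^T x* = 86.
Solving the dual: y* = (0, 2, 4).
  dual value b^T y* = 86.
Strong duality: c^T x* = b^T y*. Confirmed.

86


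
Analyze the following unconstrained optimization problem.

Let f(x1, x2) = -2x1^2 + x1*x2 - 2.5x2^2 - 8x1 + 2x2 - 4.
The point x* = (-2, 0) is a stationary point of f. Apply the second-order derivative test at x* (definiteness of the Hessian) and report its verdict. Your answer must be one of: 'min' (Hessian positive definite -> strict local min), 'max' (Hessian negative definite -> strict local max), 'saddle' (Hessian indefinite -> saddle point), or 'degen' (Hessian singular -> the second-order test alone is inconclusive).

Compute the Hessian H = grad^2 f:
  H = [[-4, 1], [1, -5]]
Verify stationarity: grad f(x*) = H x* + g = (0, 0).
Eigenvalues of H: -5.618, -3.382.
Both eigenvalues < 0, so H is negative definite -> x* is a strict local max.

max


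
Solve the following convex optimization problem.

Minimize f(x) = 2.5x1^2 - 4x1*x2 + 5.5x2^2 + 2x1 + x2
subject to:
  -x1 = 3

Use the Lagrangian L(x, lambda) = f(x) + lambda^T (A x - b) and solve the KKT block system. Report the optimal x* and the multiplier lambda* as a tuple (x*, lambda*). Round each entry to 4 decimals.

Form the Lagrangian:
  L(x, lambda) = (1/2) x^T Q x + c^T x + lambda^T (A x - b)
Stationarity (grad_x L = 0): Q x + c + A^T lambda = 0.
Primal feasibility: A x = b.

This gives the KKT block system:
  [ Q   A^T ] [ x     ]   [-c ]
  [ A    0  ] [ lambda ] = [ b ]

Solving the linear system:
  x*      = (-3, -1.1818)
  lambda* = (-8.2727)
  f(x*)   = 8.8182

x* = (-3, -1.1818), lambda* = (-8.2727)


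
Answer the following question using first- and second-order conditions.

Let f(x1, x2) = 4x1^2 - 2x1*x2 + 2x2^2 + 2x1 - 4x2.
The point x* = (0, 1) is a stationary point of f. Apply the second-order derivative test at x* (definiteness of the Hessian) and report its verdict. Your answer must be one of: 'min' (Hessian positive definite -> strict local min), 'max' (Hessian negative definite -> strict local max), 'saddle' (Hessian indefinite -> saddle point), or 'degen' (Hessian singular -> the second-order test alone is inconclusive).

Compute the Hessian H = grad^2 f:
  H = [[8, -2], [-2, 4]]
Verify stationarity: grad f(x*) = H x* + g = (0, 0).
Eigenvalues of H: 3.1716, 8.8284.
Both eigenvalues > 0, so H is positive definite -> x* is a strict local min.

min


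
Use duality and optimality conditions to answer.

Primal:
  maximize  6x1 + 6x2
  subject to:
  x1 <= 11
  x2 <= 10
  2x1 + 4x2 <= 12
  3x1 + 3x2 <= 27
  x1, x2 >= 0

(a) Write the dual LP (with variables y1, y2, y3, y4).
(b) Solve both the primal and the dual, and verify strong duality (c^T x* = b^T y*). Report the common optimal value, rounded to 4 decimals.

The standard primal-dual pair for 'max c^T x s.t. A x <= b, x >= 0' is:
  Dual:  min b^T y  s.t.  A^T y >= c,  y >= 0.

So the dual LP is:
  minimize  11y1 + 10y2 + 12y3 + 27y4
  subject to:
    y1 + 2y3 + 3y4 >= 6
    y2 + 4y3 + 3y4 >= 6
    y1, y2, y3, y4 >= 0

Solving the primal: x* = (6, 0).
  primal value c^T x* = 36.
Solving the dual: y* = (0, 0, 3, 0).
  dual value b^T y* = 36.
Strong duality: c^T x* = b^T y*. Confirmed.

36


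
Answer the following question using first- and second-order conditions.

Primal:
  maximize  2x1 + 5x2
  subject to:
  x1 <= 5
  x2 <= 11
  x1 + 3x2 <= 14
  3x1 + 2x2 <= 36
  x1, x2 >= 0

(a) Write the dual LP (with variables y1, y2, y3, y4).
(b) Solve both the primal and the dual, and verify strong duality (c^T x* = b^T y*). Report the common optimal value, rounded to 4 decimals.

The standard primal-dual pair for 'max c^T x s.t. A x <= b, x >= 0' is:
  Dual:  min b^T y  s.t.  A^T y >= c,  y >= 0.

So the dual LP is:
  minimize  5y1 + 11y2 + 14y3 + 36y4
  subject to:
    y1 + y3 + 3y4 >= 2
    y2 + 3y3 + 2y4 >= 5
    y1, y2, y3, y4 >= 0

Solving the primal: x* = (5, 3).
  primal value c^T x* = 25.
Solving the dual: y* = (0.3333, 0, 1.6667, 0).
  dual value b^T y* = 25.
Strong duality: c^T x* = b^T y*. Confirmed.

25


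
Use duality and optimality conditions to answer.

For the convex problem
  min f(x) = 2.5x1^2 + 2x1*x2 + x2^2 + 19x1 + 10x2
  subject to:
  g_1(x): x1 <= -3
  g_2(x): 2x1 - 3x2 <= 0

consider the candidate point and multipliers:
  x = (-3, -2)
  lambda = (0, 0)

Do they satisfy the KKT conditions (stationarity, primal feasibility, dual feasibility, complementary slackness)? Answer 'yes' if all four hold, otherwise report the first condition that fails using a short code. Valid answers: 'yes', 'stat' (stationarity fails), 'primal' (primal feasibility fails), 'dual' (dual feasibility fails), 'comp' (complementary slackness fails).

Gradient of f: grad f(x) = Q x + c = (0, 0)
Constraint values g_i(x) = a_i^T x - b_i:
  g_1((-3, -2)) = 0
  g_2((-3, -2)) = 0
Stationarity residual: grad f(x) + sum_i lambda_i a_i = (0, 0)
  -> stationarity OK
Primal feasibility (all g_i <= 0): OK
Dual feasibility (all lambda_i >= 0): OK
Complementary slackness (lambda_i * g_i(x) = 0 for all i): OK

Verdict: yes, KKT holds.

yes


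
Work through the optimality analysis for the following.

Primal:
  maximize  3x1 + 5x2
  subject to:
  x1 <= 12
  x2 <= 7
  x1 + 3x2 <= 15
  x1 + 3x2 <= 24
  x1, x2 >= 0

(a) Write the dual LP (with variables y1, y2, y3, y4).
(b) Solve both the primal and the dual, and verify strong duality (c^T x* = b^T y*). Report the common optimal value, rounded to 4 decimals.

The standard primal-dual pair for 'max c^T x s.t. A x <= b, x >= 0' is:
  Dual:  min b^T y  s.t.  A^T y >= c,  y >= 0.

So the dual LP is:
  minimize  12y1 + 7y2 + 15y3 + 24y4
  subject to:
    y1 + y3 + y4 >= 3
    y2 + 3y3 + 3y4 >= 5
    y1, y2, y3, y4 >= 0

Solving the primal: x* = (12, 1).
  primal value c^T x* = 41.
Solving the dual: y* = (1.3333, 0, 1.6667, 0).
  dual value b^T y* = 41.
Strong duality: c^T x* = b^T y*. Confirmed.

41


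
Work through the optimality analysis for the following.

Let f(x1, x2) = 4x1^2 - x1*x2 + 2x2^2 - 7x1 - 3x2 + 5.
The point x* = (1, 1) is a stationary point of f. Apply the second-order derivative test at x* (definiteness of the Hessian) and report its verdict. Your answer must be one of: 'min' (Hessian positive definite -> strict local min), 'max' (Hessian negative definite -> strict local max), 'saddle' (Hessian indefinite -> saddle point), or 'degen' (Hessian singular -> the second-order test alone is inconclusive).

Compute the Hessian H = grad^2 f:
  H = [[8, -1], [-1, 4]]
Verify stationarity: grad f(x*) = H x* + g = (0, 0).
Eigenvalues of H: 3.7639, 8.2361.
Both eigenvalues > 0, so H is positive definite -> x* is a strict local min.

min


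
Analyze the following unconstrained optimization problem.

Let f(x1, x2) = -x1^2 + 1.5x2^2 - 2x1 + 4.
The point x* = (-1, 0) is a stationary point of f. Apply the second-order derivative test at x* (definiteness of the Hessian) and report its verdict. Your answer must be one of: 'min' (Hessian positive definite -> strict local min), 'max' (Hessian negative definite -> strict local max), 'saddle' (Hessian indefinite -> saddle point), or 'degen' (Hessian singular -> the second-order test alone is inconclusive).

Compute the Hessian H = grad^2 f:
  H = [[-2, 0], [0, 3]]
Verify stationarity: grad f(x*) = H x* + g = (0, 0).
Eigenvalues of H: -2, 3.
Eigenvalues have mixed signs, so H is indefinite -> x* is a saddle point.

saddle


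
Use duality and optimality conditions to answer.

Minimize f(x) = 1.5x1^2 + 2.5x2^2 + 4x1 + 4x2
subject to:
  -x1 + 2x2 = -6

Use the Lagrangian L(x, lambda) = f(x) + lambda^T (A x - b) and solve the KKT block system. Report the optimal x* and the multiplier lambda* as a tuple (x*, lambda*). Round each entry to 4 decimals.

Form the Lagrangian:
  L(x, lambda) = (1/2) x^T Q x + c^T x + lambda^T (A x - b)
Stationarity (grad_x L = 0): Q x + c + A^T lambda = 0.
Primal feasibility: A x = b.

This gives the KKT block system:
  [ Q   A^T ] [ x     ]   [-c ]
  [ A    0  ] [ lambda ] = [ b ]

Solving the linear system:
  x*      = (0.3529, -2.8235)
  lambda* = (5.0588)
  f(x*)   = 10.2353

x* = (0.3529, -2.8235), lambda* = (5.0588)


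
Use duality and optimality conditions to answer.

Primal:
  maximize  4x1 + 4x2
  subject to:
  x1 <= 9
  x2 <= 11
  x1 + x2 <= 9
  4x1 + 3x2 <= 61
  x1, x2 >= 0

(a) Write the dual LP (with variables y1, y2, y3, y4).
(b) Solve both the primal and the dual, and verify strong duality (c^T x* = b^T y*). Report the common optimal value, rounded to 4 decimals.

The standard primal-dual pair for 'max c^T x s.t. A x <= b, x >= 0' is:
  Dual:  min b^T y  s.t.  A^T y >= c,  y >= 0.

So the dual LP is:
  minimize  9y1 + 11y2 + 9y3 + 61y4
  subject to:
    y1 + y3 + 4y4 >= 4
    y2 + y3 + 3y4 >= 4
    y1, y2, y3, y4 >= 0

Solving the primal: x* = (9, 0).
  primal value c^T x* = 36.
Solving the dual: y* = (0, 0, 4, 0).
  dual value b^T y* = 36.
Strong duality: c^T x* = b^T y*. Confirmed.

36


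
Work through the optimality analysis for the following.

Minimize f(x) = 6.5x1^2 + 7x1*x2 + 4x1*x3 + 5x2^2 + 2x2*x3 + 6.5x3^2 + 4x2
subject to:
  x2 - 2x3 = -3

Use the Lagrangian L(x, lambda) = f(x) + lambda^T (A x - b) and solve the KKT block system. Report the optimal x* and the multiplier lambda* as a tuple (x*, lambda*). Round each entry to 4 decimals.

Form the Lagrangian:
  L(x, lambda) = (1/2) x^T Q x + c^T x + lambda^T (A x - b)
Stationarity (grad_x L = 0): Q x + c + A^T lambda = 0.
Primal feasibility: A x = b.

This gives the KKT block system:
  [ Q   A^T ] [ x     ]   [-c ]
  [ A    0  ] [ lambda ] = [ b ]

Solving the linear system:
  x*      = (0.5053, -1.3966, 0.8017)
  lambda* = (4.8252)
  f(x*)   = 4.4446

x* = (0.5053, -1.3966, 0.8017), lambda* = (4.8252)


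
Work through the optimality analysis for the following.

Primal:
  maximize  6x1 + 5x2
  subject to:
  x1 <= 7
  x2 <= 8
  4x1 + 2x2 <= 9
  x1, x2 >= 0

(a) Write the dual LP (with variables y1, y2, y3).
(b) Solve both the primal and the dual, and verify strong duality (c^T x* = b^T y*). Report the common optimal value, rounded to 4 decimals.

The standard primal-dual pair for 'max c^T x s.t. A x <= b, x >= 0' is:
  Dual:  min b^T y  s.t.  A^T y >= c,  y >= 0.

So the dual LP is:
  minimize  7y1 + 8y2 + 9y3
  subject to:
    y1 + 4y3 >= 6
    y2 + 2y3 >= 5
    y1, y2, y3 >= 0

Solving the primal: x* = (0, 4.5).
  primal value c^T x* = 22.5.
Solving the dual: y* = (0, 0, 2.5).
  dual value b^T y* = 22.5.
Strong duality: c^T x* = b^T y*. Confirmed.

22.5


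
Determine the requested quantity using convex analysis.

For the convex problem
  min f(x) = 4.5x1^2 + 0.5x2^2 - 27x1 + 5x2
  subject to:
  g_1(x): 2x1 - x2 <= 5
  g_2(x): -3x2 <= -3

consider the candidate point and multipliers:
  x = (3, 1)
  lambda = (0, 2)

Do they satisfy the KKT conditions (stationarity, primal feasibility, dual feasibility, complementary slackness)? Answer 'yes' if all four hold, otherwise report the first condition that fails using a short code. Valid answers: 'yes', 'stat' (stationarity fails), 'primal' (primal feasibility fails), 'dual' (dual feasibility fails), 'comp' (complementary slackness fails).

Gradient of f: grad f(x) = Q x + c = (0, 6)
Constraint values g_i(x) = a_i^T x - b_i:
  g_1((3, 1)) = 0
  g_2((3, 1)) = 0
Stationarity residual: grad f(x) + sum_i lambda_i a_i = (0, 0)
  -> stationarity OK
Primal feasibility (all g_i <= 0): OK
Dual feasibility (all lambda_i >= 0): OK
Complementary slackness (lambda_i * g_i(x) = 0 for all i): OK

Verdict: yes, KKT holds.

yes


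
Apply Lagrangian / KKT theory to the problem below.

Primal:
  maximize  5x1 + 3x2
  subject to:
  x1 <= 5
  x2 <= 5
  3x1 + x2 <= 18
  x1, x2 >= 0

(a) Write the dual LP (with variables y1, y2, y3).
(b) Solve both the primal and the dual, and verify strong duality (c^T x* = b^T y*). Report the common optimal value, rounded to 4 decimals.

The standard primal-dual pair for 'max c^T x s.t. A x <= b, x >= 0' is:
  Dual:  min b^T y  s.t.  A^T y >= c,  y >= 0.

So the dual LP is:
  minimize  5y1 + 5y2 + 18y3
  subject to:
    y1 + 3y3 >= 5
    y2 + y3 >= 3
    y1, y2, y3 >= 0

Solving the primal: x* = (4.3333, 5).
  primal value c^T x* = 36.6667.
Solving the dual: y* = (0, 1.3333, 1.6667).
  dual value b^T y* = 36.6667.
Strong duality: c^T x* = b^T y*. Confirmed.

36.6667


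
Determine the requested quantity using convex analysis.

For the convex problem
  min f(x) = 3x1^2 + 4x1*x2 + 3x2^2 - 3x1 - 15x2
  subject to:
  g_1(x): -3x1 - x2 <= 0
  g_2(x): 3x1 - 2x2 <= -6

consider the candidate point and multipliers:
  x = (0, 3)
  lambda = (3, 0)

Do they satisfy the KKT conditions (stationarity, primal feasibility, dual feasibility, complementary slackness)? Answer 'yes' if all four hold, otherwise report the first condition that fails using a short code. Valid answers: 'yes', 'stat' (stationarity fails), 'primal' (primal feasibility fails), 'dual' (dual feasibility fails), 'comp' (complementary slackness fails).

Gradient of f: grad f(x) = Q x + c = (9, 3)
Constraint values g_i(x) = a_i^T x - b_i:
  g_1((0, 3)) = -3
  g_2((0, 3)) = 0
Stationarity residual: grad f(x) + sum_i lambda_i a_i = (0, 0)
  -> stationarity OK
Primal feasibility (all g_i <= 0): OK
Dual feasibility (all lambda_i >= 0): OK
Complementary slackness (lambda_i * g_i(x) = 0 for all i): FAILS

Verdict: the first failing condition is complementary_slackness -> comp.

comp


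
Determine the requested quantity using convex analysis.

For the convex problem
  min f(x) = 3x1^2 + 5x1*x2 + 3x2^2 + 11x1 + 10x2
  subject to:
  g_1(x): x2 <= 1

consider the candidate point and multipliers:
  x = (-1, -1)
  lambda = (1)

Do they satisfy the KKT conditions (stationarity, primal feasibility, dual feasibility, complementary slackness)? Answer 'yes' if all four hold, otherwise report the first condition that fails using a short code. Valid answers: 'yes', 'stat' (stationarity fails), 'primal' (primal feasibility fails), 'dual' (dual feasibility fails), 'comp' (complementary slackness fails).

Gradient of f: grad f(x) = Q x + c = (0, -1)
Constraint values g_i(x) = a_i^T x - b_i:
  g_1((-1, -1)) = -2
Stationarity residual: grad f(x) + sum_i lambda_i a_i = (0, 0)
  -> stationarity OK
Primal feasibility (all g_i <= 0): OK
Dual feasibility (all lambda_i >= 0): OK
Complementary slackness (lambda_i * g_i(x) = 0 for all i): FAILS

Verdict: the first failing condition is complementary_slackness -> comp.

comp


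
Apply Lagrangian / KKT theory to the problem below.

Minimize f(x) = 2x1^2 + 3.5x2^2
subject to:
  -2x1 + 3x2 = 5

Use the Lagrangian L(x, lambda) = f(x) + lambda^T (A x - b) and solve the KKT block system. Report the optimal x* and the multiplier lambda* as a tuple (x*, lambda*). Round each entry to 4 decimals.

Form the Lagrangian:
  L(x, lambda) = (1/2) x^T Q x + c^T x + lambda^T (A x - b)
Stationarity (grad_x L = 0): Q x + c + A^T lambda = 0.
Primal feasibility: A x = b.

This gives the KKT block system:
  [ Q   A^T ] [ x     ]   [-c ]
  [ A    0  ] [ lambda ] = [ b ]

Solving the linear system:
  x*      = (-1.0938, 0.9375)
  lambda* = (-2.1875)
  f(x*)   = 5.4688

x* = (-1.0938, 0.9375), lambda* = (-2.1875)


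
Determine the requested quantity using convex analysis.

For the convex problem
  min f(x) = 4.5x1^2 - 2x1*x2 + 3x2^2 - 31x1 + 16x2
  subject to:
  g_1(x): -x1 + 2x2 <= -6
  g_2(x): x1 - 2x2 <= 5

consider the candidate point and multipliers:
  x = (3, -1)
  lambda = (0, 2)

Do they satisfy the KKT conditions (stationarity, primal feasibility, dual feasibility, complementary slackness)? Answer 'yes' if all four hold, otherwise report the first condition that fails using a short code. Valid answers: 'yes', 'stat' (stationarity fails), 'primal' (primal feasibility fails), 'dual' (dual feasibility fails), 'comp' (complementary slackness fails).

Gradient of f: grad f(x) = Q x + c = (-2, 4)
Constraint values g_i(x) = a_i^T x - b_i:
  g_1((3, -1)) = 1
  g_2((3, -1)) = 0
Stationarity residual: grad f(x) + sum_i lambda_i a_i = (0, 0)
  -> stationarity OK
Primal feasibility (all g_i <= 0): FAILS
Dual feasibility (all lambda_i >= 0): OK
Complementary slackness (lambda_i * g_i(x) = 0 for all i): OK

Verdict: the first failing condition is primal_feasibility -> primal.

primal


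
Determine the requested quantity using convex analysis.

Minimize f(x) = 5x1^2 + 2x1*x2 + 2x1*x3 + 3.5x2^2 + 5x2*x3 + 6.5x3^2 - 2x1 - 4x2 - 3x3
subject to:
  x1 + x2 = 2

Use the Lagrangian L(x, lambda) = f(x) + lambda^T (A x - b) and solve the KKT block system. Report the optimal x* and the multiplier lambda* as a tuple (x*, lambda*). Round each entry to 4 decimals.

Form the Lagrangian:
  L(x, lambda) = (1/2) x^T Q x + c^T x + lambda^T (A x - b)
Stationarity (grad_x L = 0): Q x + c + A^T lambda = 0.
Primal feasibility: A x = b.

This gives the KKT block system:
  [ Q   A^T ] [ x     ]   [-c ]
  [ A    0  ] [ lambda ] = [ b ]

Solving the linear system:
  x*      = (0.5188, 1.4813, -0.4188)
  lambda* = (-5.3125)
  f(x*)   = 2.4594

x* = (0.5188, 1.4813, -0.4188), lambda* = (-5.3125)


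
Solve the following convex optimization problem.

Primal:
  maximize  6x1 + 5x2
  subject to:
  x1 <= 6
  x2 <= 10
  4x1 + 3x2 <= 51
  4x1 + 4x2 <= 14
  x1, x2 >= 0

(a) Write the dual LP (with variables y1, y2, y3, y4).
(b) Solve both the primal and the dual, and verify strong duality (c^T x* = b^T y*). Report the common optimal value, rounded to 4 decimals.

The standard primal-dual pair for 'max c^T x s.t. A x <= b, x >= 0' is:
  Dual:  min b^T y  s.t.  A^T y >= c,  y >= 0.

So the dual LP is:
  minimize  6y1 + 10y2 + 51y3 + 14y4
  subject to:
    y1 + 4y3 + 4y4 >= 6
    y2 + 3y3 + 4y4 >= 5
    y1, y2, y3, y4 >= 0

Solving the primal: x* = (3.5, 0).
  primal value c^T x* = 21.
Solving the dual: y* = (0, 0, 0, 1.5).
  dual value b^T y* = 21.
Strong duality: c^T x* = b^T y*. Confirmed.

21


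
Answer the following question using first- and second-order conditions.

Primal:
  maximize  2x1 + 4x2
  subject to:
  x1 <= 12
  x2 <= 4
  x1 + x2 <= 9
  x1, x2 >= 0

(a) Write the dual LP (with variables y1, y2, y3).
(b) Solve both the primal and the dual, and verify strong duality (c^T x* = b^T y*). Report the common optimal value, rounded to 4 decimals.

The standard primal-dual pair for 'max c^T x s.t. A x <= b, x >= 0' is:
  Dual:  min b^T y  s.t.  A^T y >= c,  y >= 0.

So the dual LP is:
  minimize  12y1 + 4y2 + 9y3
  subject to:
    y1 + y3 >= 2
    y2 + y3 >= 4
    y1, y2, y3 >= 0

Solving the primal: x* = (5, 4).
  primal value c^T x* = 26.
Solving the dual: y* = (0, 2, 2).
  dual value b^T y* = 26.
Strong duality: c^T x* = b^T y*. Confirmed.

26


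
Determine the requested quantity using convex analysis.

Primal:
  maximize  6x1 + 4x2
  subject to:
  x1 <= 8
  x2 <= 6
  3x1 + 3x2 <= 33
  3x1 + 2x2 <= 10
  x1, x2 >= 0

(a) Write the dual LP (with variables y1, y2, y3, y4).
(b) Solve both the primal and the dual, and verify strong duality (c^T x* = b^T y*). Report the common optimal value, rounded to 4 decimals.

The standard primal-dual pair for 'max c^T x s.t. A x <= b, x >= 0' is:
  Dual:  min b^T y  s.t.  A^T y >= c,  y >= 0.

So the dual LP is:
  minimize  8y1 + 6y2 + 33y3 + 10y4
  subject to:
    y1 + 3y3 + 3y4 >= 6
    y2 + 3y3 + 2y4 >= 4
    y1, y2, y3, y4 >= 0

Solving the primal: x* = (3.3333, 0).
  primal value c^T x* = 20.
Solving the dual: y* = (0, 0, 0, 2).
  dual value b^T y* = 20.
Strong duality: c^T x* = b^T y*. Confirmed.

20


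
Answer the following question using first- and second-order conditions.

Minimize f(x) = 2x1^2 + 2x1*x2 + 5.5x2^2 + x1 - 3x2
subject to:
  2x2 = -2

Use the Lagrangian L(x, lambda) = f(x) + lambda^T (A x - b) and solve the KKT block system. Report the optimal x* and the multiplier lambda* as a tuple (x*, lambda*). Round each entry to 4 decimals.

Form the Lagrangian:
  L(x, lambda) = (1/2) x^T Q x + c^T x + lambda^T (A x - b)
Stationarity (grad_x L = 0): Q x + c + A^T lambda = 0.
Primal feasibility: A x = b.

This gives the KKT block system:
  [ Q   A^T ] [ x     ]   [-c ]
  [ A    0  ] [ lambda ] = [ b ]

Solving the linear system:
  x*      = (0.25, -1)
  lambda* = (6.75)
  f(x*)   = 8.375

x* = (0.25, -1), lambda* = (6.75)


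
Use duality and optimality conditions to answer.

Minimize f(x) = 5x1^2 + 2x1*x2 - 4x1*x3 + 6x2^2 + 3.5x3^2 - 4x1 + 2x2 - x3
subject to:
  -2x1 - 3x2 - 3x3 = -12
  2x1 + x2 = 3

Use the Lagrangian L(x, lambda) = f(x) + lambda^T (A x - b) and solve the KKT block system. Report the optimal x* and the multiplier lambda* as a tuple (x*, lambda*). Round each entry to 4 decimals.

Form the Lagrangian:
  L(x, lambda) = (1/2) x^T Q x + c^T x + lambda^T (A x - b)
Stationarity (grad_x L = 0): Q x + c + A^T lambda = 0.
Primal feasibility: A x = b.

This gives the KKT block system:
  [ Q   A^T ] [ x     ]   [-c ]
  [ A    0  ] [ lambda ] = [ b ]

Solving the linear system:
  x*      = (1.3519, 0.2961, 2.8026)
  lambda* = (4.4034, 4.9528)
  f(x*)   = 15.1824

x* = (1.3519, 0.2961, 2.8026), lambda* = (4.4034, 4.9528)


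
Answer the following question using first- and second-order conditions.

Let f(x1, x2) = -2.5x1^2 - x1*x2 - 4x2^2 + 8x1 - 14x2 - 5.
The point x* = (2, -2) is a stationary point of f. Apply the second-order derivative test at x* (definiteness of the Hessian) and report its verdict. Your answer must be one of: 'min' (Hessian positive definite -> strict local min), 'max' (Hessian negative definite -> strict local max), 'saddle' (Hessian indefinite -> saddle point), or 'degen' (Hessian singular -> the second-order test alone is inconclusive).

Compute the Hessian H = grad^2 f:
  H = [[-5, -1], [-1, -8]]
Verify stationarity: grad f(x*) = H x* + g = (0, 0).
Eigenvalues of H: -8.3028, -4.6972.
Both eigenvalues < 0, so H is negative definite -> x* is a strict local max.

max


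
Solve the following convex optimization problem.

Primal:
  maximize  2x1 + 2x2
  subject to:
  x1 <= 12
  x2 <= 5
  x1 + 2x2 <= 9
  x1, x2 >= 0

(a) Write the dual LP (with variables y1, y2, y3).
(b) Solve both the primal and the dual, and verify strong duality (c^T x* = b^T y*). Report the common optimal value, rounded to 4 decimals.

The standard primal-dual pair for 'max c^T x s.t. A x <= b, x >= 0' is:
  Dual:  min b^T y  s.t.  A^T y >= c,  y >= 0.

So the dual LP is:
  minimize  12y1 + 5y2 + 9y3
  subject to:
    y1 + y3 >= 2
    y2 + 2y3 >= 2
    y1, y2, y3 >= 0

Solving the primal: x* = (9, 0).
  primal value c^T x* = 18.
Solving the dual: y* = (0, 0, 2).
  dual value b^T y* = 18.
Strong duality: c^T x* = b^T y*. Confirmed.

18


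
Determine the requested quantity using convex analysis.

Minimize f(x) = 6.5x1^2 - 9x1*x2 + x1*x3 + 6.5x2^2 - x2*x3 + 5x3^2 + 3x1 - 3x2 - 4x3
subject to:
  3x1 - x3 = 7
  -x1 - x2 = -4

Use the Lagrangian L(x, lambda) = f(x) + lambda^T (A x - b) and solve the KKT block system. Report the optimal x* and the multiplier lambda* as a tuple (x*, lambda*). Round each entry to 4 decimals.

Form the Lagrangian:
  L(x, lambda) = (1/2) x^T Q x + c^T x + lambda^T (A x - b)
Stationarity (grad_x L = 0): Q x + c + A^T lambda = 0.
Primal feasibility: A x = b.

This gives the KKT block system:
  [ Q   A^T ] [ x     ]   [-c ]
  [ A    0  ] [ lambda ] = [ b ]

Solving the linear system:
  x*      = (2.2603, 1.7397, -0.2192)
  lambda* = (-5.6712, -0.5068)
  f(x*)   = 20.0548

x* = (2.2603, 1.7397, -0.2192), lambda* = (-5.6712, -0.5068)


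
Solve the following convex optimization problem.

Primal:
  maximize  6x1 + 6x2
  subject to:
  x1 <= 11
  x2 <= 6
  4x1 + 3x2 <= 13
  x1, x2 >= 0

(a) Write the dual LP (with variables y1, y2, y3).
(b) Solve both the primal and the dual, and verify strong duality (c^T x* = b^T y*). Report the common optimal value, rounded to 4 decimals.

The standard primal-dual pair for 'max c^T x s.t. A x <= b, x >= 0' is:
  Dual:  min b^T y  s.t.  A^T y >= c,  y >= 0.

So the dual LP is:
  minimize  11y1 + 6y2 + 13y3
  subject to:
    y1 + 4y3 >= 6
    y2 + 3y3 >= 6
    y1, y2, y3 >= 0

Solving the primal: x* = (0, 4.3333).
  primal value c^T x* = 26.
Solving the dual: y* = (0, 0, 2).
  dual value b^T y* = 26.
Strong duality: c^T x* = b^T y*. Confirmed.

26


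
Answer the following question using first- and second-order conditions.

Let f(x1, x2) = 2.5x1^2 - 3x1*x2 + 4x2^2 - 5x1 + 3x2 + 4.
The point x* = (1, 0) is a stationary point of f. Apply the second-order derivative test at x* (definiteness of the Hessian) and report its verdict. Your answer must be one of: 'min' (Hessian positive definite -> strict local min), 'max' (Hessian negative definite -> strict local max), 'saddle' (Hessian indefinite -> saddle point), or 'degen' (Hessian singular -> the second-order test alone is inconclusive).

Compute the Hessian H = grad^2 f:
  H = [[5, -3], [-3, 8]]
Verify stationarity: grad f(x*) = H x* + g = (0, 0).
Eigenvalues of H: 3.1459, 9.8541.
Both eigenvalues > 0, so H is positive definite -> x* is a strict local min.

min


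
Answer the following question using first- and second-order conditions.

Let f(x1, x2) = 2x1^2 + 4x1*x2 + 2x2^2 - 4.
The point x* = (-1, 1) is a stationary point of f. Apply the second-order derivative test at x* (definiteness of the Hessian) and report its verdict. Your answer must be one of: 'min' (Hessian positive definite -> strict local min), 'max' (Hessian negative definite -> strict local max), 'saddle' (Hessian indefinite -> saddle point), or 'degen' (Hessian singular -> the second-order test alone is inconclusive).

Compute the Hessian H = grad^2 f:
  H = [[4, 4], [4, 4]]
Verify stationarity: grad f(x*) = H x* + g = (0, 0).
Eigenvalues of H: 0, 8.
H has a zero eigenvalue (singular; positive semidefinite but not definite), so H is neither positive definite, negative definite, nor indefinite. The second-order test alone is inconclusive -> degen.
(Indeed, f is constant along the null direction of H through x*, so x* is not a strict local extremum.)

degen


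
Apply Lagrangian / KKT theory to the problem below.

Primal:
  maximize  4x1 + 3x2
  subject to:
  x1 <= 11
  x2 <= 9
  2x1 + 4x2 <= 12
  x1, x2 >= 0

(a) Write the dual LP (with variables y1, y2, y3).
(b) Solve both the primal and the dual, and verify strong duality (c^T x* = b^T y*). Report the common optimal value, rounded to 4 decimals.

The standard primal-dual pair for 'max c^T x s.t. A x <= b, x >= 0' is:
  Dual:  min b^T y  s.t.  A^T y >= c,  y >= 0.

So the dual LP is:
  minimize  11y1 + 9y2 + 12y3
  subject to:
    y1 + 2y3 >= 4
    y2 + 4y3 >= 3
    y1, y2, y3 >= 0

Solving the primal: x* = (6, 0).
  primal value c^T x* = 24.
Solving the dual: y* = (0, 0, 2).
  dual value b^T y* = 24.
Strong duality: c^T x* = b^T y*. Confirmed.

24


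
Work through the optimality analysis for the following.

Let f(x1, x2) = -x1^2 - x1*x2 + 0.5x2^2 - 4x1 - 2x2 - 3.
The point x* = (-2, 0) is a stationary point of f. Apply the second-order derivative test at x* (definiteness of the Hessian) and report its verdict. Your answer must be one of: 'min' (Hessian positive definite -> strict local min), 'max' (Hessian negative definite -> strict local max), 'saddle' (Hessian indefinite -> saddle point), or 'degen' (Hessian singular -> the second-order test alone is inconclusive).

Compute the Hessian H = grad^2 f:
  H = [[-2, -1], [-1, 1]]
Verify stationarity: grad f(x*) = H x* + g = (0, 0).
Eigenvalues of H: -2.3028, 1.3028.
Eigenvalues have mixed signs, so H is indefinite -> x* is a saddle point.

saddle


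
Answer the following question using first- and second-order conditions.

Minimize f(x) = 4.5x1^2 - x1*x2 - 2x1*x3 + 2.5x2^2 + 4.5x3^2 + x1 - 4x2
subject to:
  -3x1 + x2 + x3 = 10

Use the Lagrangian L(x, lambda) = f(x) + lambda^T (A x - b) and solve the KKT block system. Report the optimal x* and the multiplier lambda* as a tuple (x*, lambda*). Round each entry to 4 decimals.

Form the Lagrangian:
  L(x, lambda) = (1/2) x^T Q x + c^T x + lambda^T (A x - b)
Stationarity (grad_x L = 0): Q x + c + A^T lambda = 0.
Primal feasibility: A x = b.

This gives the KKT block system:
  [ Q   A^T ] [ x     ]   [-c ]
  [ A    0  ] [ lambda ] = [ b ]

Solving the linear system:
  x*      = (-2.5721, 1.9375, 0.3462)
  lambda* = (-8.2596)
  f(x*)   = 36.137

x* = (-2.5721, 1.9375, 0.3462), lambda* = (-8.2596)


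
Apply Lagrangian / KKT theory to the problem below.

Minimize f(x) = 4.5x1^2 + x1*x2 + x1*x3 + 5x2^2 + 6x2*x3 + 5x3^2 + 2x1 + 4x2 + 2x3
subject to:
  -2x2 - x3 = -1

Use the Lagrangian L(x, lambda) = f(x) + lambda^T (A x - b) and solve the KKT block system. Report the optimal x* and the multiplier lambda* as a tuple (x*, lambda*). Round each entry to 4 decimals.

Form the Lagrangian:
  L(x, lambda) = (1/2) x^T Q x + c^T x + lambda^T (A x - b)
Stationarity (grad_x L = 0): Q x + c + A^T lambda = 0.
Primal feasibility: A x = b.

This gives the KKT block system:
  [ Q   A^T ] [ x     ]   [-c ]
  [ A    0  ] [ lambda ] = [ b ]

Solving the linear system:
  x*      = (-0.2747, 0.5279, -0.0558)
  lambda* = (4.3348)
  f(x*)   = 2.8927

x* = (-0.2747, 0.5279, -0.0558), lambda* = (4.3348)


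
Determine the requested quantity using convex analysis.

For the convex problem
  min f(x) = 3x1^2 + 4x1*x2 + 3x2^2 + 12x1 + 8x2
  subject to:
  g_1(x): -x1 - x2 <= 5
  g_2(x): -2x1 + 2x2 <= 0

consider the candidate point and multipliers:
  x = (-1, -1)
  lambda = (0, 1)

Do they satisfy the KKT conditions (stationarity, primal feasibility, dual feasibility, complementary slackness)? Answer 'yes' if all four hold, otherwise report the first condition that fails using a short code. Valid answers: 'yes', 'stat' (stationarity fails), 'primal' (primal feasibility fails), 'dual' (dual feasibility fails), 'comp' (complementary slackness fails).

Gradient of f: grad f(x) = Q x + c = (2, -2)
Constraint values g_i(x) = a_i^T x - b_i:
  g_1((-1, -1)) = -3
  g_2((-1, -1)) = 0
Stationarity residual: grad f(x) + sum_i lambda_i a_i = (0, 0)
  -> stationarity OK
Primal feasibility (all g_i <= 0): OK
Dual feasibility (all lambda_i >= 0): OK
Complementary slackness (lambda_i * g_i(x) = 0 for all i): OK

Verdict: yes, KKT holds.

yes


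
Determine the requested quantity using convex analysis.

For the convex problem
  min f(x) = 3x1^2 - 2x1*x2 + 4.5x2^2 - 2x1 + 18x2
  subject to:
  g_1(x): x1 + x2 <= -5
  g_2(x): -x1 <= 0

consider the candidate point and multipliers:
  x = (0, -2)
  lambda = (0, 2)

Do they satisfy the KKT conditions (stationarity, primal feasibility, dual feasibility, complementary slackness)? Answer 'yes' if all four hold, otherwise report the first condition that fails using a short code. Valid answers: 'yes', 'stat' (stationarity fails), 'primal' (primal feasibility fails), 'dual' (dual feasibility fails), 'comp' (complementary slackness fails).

Gradient of f: grad f(x) = Q x + c = (2, 0)
Constraint values g_i(x) = a_i^T x - b_i:
  g_1((0, -2)) = 3
  g_2((0, -2)) = 0
Stationarity residual: grad f(x) + sum_i lambda_i a_i = (0, 0)
  -> stationarity OK
Primal feasibility (all g_i <= 0): FAILS
Dual feasibility (all lambda_i >= 0): OK
Complementary slackness (lambda_i * g_i(x) = 0 for all i): OK

Verdict: the first failing condition is primal_feasibility -> primal.

primal


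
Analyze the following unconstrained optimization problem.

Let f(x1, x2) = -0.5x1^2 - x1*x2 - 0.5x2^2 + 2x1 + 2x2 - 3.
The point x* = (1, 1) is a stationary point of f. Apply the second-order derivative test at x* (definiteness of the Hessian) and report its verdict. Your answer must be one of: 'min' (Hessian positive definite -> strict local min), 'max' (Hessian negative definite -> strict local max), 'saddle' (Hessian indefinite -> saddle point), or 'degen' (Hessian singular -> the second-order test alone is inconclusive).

Compute the Hessian H = grad^2 f:
  H = [[-1, -1], [-1, -1]]
Verify stationarity: grad f(x*) = H x* + g = (0, 0).
Eigenvalues of H: -2, 0.
H has a zero eigenvalue (singular; negative semidefinite but not definite), so H is neither positive definite, negative definite, nor indefinite. The second-order test alone is inconclusive -> degen.
(Indeed, f is constant along the null direction of H through x*, so x* is not a strict local extremum.)

degen


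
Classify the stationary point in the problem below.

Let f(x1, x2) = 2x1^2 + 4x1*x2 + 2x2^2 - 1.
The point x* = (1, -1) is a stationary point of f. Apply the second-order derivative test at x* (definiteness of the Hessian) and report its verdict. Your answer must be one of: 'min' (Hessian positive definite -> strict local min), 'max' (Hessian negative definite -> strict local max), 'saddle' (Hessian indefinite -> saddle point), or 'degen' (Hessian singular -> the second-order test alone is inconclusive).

Compute the Hessian H = grad^2 f:
  H = [[4, 4], [4, 4]]
Verify stationarity: grad f(x*) = H x* + g = (0, 0).
Eigenvalues of H: 0, 8.
H has a zero eigenvalue (singular; positive semidefinite but not definite), so H is neither positive definite, negative definite, nor indefinite. The second-order test alone is inconclusive -> degen.
(Indeed, f is constant along the null direction of H through x*, so x* is not a strict local extremum.)

degen
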